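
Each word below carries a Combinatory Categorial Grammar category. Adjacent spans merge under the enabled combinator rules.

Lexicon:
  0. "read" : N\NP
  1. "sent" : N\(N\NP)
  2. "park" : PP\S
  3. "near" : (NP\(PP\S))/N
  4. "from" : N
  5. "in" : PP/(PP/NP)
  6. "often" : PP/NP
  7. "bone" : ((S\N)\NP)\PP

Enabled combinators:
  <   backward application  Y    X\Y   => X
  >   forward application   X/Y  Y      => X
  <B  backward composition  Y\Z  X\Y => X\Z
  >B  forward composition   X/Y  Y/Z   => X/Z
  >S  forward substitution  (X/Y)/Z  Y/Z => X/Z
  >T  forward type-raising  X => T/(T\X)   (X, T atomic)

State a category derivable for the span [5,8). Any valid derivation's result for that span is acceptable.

[0,8] S   <
  [0,2] N   <
    [0,1] "read" : N\NP
    [1,2] "sent" : N\(N\NP)
  [2,8] S\N   <
    [2,5] NP   <
      [2,3] "park" : PP\S
      [3,5] NP\(PP\S)   >
        [3,4] "near" : (NP\(PP\S))/N
        [4,5] "from" : N
    [5,8] (S\N)\NP   <
      [5,7] PP   >
        [5,6] "in" : PP/(PP/NP)
        [6,7] "often" : PP/NP
      [7,8] "bone" : ((S\N)\NP)\PP

(S\N)\NP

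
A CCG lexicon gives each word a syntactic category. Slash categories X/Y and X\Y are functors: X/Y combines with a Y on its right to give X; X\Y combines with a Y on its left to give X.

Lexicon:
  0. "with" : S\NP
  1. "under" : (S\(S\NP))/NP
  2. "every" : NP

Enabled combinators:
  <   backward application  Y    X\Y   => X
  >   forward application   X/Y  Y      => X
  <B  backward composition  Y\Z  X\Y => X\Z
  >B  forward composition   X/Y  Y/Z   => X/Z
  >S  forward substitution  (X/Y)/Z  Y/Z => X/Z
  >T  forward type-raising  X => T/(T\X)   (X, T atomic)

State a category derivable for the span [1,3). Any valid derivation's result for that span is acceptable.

[0,3] S   <
  [0,1] "with" : S\NP
  [1,3] S\(S\NP)   >
    [1,2] "under" : (S\(S\NP))/NP
    [2,3] "every" : NP

S\(S\NP)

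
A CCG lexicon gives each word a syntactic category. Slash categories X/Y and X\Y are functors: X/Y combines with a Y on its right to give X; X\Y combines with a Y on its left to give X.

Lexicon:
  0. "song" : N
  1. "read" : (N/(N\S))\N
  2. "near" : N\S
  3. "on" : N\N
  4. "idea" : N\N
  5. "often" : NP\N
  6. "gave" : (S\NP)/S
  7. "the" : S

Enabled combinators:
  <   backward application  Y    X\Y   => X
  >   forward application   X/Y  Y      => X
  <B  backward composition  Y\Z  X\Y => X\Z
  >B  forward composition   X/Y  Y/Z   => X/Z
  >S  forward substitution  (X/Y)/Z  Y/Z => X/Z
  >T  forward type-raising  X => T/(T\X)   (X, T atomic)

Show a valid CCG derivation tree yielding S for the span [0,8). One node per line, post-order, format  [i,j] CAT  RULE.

[0,1] N  lex  "song"
[1,2] (N/(N\S))\N  lex  "read"
[0,2] N/(N\S)  <  k=1
[2,3] N\S  lex  "near"
[3,4] N\N  lex  "on"
[2,4] N\S  <B  k=3
[4,5] N\N  lex  "idea"
[2,5] N\S  <B  k=4
[0,5] N  >  k=2
[5,6] NP\N  lex  "often"
[6,7] (S\NP)/S  lex  "gave"
[7,8] S  lex  "the"
[6,8] S\NP  >  k=7
[5,8] S\N  <B  k=6
[0,8] S  <  k=5

[0,8] S   <
  [0,5] N   >
    [0,2] N/(N\S)   <
      [0,1] "song" : N
      [1,2] "read" : (N/(N\S))\N
    [2,5] N\S   <B
      [2,4] N\S   <B
        [2,3] "near" : N\S
        [3,4] "on" : N\N
      [4,5] "idea" : N\N
  [5,8] S\N   <B
    [5,6] "often" : NP\N
    [6,8] S\NP   >
      [6,7] "gave" : (S\NP)/S
      [7,8] "the" : S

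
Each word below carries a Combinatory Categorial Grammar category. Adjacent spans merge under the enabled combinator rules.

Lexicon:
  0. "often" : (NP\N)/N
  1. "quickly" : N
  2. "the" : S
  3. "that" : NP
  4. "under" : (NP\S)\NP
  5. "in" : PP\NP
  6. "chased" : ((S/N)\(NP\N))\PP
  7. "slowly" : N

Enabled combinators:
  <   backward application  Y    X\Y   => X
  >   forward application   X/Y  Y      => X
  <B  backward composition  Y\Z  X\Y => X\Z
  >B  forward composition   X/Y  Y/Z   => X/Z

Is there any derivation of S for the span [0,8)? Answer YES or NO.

[0,8] S   >
  [0,7] S/N   <
    [0,2] NP\N   >
      [0,1] "often" : (NP\N)/N
      [1,2] "quickly" : N
    [2,7] (S/N)\(NP\N)   <
      [2,6] PP   <
        [2,3] "the" : S
        [3,6] PP\S   <B
          [3,5] NP\S   <
            [3,4] "that" : NP
            [4,5] "under" : (NP\S)\NP
          [5,6] "in" : PP\NP
      [6,7] "chased" : ((S/N)\(NP\N))\PP
  [7,8] "slowly" : N

YES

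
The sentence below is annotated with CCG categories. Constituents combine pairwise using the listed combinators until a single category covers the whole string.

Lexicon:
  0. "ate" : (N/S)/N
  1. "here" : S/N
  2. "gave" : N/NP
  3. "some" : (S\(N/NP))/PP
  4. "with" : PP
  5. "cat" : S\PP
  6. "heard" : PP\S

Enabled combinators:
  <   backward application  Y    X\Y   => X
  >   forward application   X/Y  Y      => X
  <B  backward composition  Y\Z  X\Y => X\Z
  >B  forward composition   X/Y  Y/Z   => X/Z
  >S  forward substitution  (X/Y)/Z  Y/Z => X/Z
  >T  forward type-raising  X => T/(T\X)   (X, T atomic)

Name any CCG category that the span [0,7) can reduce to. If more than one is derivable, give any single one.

[0,7] S   <
  [0,3] N/NP   >B
    [0,2] N/N   >S
      [0,1] "ate" : (N/S)/N
      [1,2] "here" : S/N
    [2,3] "gave" : N/NP
  [3,7] S\(N/NP)   >
    [3,4] "some" : (S\(N/NP))/PP
    [4,7] PP   <
      [4,6] S   >
        [4,5] S/(S\PP)   >T
          [4,5] "with" : PP
        [5,6] "cat" : S\PP
      [6,7] "heard" : PP\S

S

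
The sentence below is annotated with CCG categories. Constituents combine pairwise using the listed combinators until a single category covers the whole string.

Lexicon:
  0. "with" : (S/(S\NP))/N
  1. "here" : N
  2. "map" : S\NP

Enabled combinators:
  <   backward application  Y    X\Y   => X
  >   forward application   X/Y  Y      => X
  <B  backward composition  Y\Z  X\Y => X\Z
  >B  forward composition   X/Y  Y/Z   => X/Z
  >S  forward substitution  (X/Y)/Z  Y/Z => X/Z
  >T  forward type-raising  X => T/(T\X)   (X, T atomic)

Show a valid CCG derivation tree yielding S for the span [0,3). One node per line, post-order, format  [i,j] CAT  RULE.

[0,1] (S/(S\NP))/N  lex  "with"
[1,2] N  lex  "here"
[0,2] S/(S\NP)  >  k=1
[2,3] S\NP  lex  "map"
[0,3] S  >  k=2

[0,3] S   >
  [0,2] S/(S\NP)   >
    [0,1] "with" : (S/(S\NP))/N
    [1,2] "here" : N
  [2,3] "map" : S\NP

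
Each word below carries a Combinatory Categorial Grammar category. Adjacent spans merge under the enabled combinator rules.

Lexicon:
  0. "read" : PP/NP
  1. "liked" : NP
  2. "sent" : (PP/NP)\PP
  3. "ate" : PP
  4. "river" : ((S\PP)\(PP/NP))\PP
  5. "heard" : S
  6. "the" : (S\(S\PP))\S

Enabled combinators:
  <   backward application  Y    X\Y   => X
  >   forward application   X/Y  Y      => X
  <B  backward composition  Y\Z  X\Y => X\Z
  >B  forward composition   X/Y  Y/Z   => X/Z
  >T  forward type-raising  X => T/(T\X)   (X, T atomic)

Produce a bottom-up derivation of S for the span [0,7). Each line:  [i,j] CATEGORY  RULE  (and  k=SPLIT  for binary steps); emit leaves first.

[0,1] PP/NP  lex  "read"
[1,2] NP  lex  "liked"
[0,2] PP  >  k=1
[2,3] (PP/NP)\PP  lex  "sent"
[0,3] PP/NP  <  k=2
[3,4] PP  lex  "ate"
[4,5] ((S\PP)\(PP/NP))\PP  lex  "river"
[3,5] (S\PP)\(PP/NP)  <  k=4
[0,5] S\PP  <  k=3
[5,6] S  lex  "heard"
[6,7] (S\(S\PP))\S  lex  "the"
[5,7] S\(S\PP)  <  k=6
[0,7] S  <  k=5

[0,7] S   <
  [0,5] S\PP   <
    [0,3] PP/NP   <
      [0,2] PP   >
        [0,1] "read" : PP/NP
        [1,2] "liked" : NP
      [2,3] "sent" : (PP/NP)\PP
    [3,5] (S\PP)\(PP/NP)   <
      [3,4] "ate" : PP
      [4,5] "river" : ((S\PP)\(PP/NP))\PP
  [5,7] S\(S\PP)   <
    [5,6] "heard" : S
    [6,7] "the" : (S\(S\PP))\S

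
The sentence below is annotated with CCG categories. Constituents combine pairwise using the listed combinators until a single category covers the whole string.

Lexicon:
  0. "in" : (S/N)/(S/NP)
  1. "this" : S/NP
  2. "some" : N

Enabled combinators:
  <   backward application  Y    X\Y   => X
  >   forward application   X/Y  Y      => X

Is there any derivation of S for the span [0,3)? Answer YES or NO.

YES

[0,3] S   >
  [0,2] S/N   >
    [0,1] "in" : (S/N)/(S/NP)
    [1,2] "this" : S/NP
  [2,3] "some" : N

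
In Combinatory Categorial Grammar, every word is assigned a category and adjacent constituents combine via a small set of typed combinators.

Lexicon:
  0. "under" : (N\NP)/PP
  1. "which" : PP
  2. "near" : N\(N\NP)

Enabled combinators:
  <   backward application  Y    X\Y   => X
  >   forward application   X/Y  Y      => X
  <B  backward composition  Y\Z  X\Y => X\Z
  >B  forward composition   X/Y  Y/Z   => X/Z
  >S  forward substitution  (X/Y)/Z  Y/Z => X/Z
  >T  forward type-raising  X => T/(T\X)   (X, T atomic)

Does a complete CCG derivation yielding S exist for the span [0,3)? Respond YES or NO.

NO

(N\NP)/PP PP N\(N\NP)
CKY chart[0,3] = {N, N/(N\N), NP/(NP\N), PP/(PP\N), S/(S\N)}; S ∉ chart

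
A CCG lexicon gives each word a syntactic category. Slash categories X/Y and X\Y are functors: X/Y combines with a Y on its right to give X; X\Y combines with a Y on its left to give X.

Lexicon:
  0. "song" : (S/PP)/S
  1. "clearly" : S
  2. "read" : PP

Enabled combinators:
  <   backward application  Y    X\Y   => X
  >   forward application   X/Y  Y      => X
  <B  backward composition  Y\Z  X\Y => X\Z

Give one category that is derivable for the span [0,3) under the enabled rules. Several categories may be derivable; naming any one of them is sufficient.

[0,3] S   >
  [0,2] S/PP   >
    [0,1] "song" : (S/PP)/S
    [1,2] "clearly" : S
  [2,3] "read" : PP

S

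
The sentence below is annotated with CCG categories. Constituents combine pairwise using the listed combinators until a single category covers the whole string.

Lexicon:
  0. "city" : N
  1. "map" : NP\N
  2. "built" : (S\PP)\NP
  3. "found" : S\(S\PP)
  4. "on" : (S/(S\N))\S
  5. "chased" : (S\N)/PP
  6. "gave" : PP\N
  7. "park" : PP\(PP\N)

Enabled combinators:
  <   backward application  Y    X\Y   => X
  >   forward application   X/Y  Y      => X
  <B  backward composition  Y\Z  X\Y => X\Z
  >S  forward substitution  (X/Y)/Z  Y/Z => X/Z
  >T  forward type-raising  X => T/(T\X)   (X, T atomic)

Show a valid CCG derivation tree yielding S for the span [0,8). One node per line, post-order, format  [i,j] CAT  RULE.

[0,1] N  lex  "city"
[1,2] NP\N  lex  "map"
[0,2] NP  <  k=1
[2,3] (S\PP)\NP  lex  "built"
[0,3] S\PP  <  k=2
[3,4] S\(S\PP)  lex  "found"
[0,4] S  <  k=3
[4,5] (S/(S\N))\S  lex  "on"
[0,5] S/(S\N)  <  k=4
[5,6] (S\N)/PP  lex  "chased"
[6,7] PP\N  lex  "gave"
[7,8] PP\(PP\N)  lex  "park"
[6,8] PP  <  k=7
[5,8] S\N  >  k=6
[0,8] S  >  k=5

[0,8] S   >
  [0,5] S/(S\N)   <
    [0,4] S   <
      [0,3] S\PP   <
        [0,2] NP   <
          [0,1] "city" : N
          [1,2] "map" : NP\N
        [2,3] "built" : (S\PP)\NP
      [3,4] "found" : S\(S\PP)
    [4,5] "on" : (S/(S\N))\S
  [5,8] S\N   >
    [5,6] "chased" : (S\N)/PP
    [6,8] PP   <
      [6,7] "gave" : PP\N
      [7,8] "park" : PP\(PP\N)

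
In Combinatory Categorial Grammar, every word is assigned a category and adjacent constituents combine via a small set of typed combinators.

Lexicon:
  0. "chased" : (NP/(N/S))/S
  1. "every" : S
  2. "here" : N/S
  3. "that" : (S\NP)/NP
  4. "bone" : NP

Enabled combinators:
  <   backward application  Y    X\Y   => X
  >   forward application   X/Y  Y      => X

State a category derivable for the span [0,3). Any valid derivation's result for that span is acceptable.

NP

[0,5] S   <
  [0,3] NP   >
    [0,2] NP/(N/S)   >
      [0,1] "chased" : (NP/(N/S))/S
      [1,2] "every" : S
    [2,3] "here" : N/S
  [3,5] S\NP   >
    [3,4] "that" : (S\NP)/NP
    [4,5] "bone" : NP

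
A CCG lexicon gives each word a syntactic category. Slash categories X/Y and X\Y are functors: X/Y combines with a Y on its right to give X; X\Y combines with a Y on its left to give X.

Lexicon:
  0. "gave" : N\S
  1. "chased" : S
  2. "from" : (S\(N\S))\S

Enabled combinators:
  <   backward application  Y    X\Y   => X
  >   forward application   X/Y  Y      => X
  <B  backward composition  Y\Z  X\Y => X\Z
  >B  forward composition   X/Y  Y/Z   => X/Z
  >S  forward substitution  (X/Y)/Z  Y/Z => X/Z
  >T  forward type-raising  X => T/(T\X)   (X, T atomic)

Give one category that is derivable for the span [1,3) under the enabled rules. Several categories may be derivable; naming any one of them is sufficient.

[0,3] S   <
  [0,1] "gave" : N\S
  [1,3] S\(N\S)   <
    [1,2] "chased" : S
    [2,3] "from" : (S\(N\S))\S

S\(N\S)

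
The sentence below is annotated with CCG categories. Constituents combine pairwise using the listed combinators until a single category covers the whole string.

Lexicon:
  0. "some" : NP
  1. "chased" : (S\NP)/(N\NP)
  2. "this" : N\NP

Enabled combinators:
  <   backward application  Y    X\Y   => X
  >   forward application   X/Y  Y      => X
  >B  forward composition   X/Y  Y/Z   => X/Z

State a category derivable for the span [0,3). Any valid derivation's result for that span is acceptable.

[0,3] S   <
  [0,1] "some" : NP
  [1,3] S\NP   >
    [1,2] "chased" : (S\NP)/(N\NP)
    [2,3] "this" : N\NP

S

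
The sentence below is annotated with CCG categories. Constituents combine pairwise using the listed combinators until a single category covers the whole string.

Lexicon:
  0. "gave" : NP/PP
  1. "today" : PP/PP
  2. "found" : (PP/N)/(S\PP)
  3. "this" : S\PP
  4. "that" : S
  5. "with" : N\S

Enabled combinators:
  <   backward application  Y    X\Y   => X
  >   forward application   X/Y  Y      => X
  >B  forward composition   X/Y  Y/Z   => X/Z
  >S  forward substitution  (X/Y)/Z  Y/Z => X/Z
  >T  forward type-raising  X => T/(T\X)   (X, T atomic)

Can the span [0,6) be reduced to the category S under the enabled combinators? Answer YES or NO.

NO

NP/PP PP/PP (PP/N)/(S\PP) S\PP S N\S
CKY chart[0,6] = {N/(N\NP), NP, NP/(NP\NP), NP/(N\N), NP/(PP\PP), PP/(PP\NP), S/(S\NP)}; S ∉ chart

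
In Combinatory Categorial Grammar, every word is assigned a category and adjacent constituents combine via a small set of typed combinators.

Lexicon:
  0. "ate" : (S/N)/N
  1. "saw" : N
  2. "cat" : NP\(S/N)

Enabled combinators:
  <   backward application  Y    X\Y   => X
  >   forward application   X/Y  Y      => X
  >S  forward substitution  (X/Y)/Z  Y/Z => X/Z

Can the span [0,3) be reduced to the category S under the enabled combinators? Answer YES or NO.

(S/N)/N N NP\(S/N)
CKY chart[0,3] = {NP}; S ∉ chart

NO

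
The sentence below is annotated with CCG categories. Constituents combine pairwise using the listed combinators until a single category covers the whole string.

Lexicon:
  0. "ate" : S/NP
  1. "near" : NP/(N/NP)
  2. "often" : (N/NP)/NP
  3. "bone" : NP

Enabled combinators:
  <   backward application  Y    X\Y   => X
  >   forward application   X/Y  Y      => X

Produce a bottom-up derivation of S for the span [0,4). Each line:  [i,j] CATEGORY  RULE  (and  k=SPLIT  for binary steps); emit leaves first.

[0,4] S   >
  [0,1] "ate" : S/NP
  [1,4] NP   >
    [1,2] "near" : NP/(N/NP)
    [2,4] N/NP   >
      [2,3] "often" : (N/NP)/NP
      [3,4] "bone" : NP

[0,1] S/NP  lex  "ate"
[1,2] NP/(N/NP)  lex  "near"
[2,3] (N/NP)/NP  lex  "often"
[3,4] NP  lex  "bone"
[2,4] N/NP  >  k=3
[1,4] NP  >  k=2
[0,4] S  >  k=1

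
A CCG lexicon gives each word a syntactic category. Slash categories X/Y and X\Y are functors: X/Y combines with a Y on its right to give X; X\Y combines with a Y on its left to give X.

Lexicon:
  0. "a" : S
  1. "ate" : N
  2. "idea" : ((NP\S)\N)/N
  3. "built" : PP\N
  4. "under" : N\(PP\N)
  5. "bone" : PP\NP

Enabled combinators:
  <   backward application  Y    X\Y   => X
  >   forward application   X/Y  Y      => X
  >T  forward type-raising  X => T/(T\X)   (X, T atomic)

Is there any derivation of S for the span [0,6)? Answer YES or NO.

S N ((NP\S)\N)/N PP\N N\(PP\N) PP\NP
CKY chart[0,6] = {N/(N\PP), NP/(NP\PP), PP, PP/(PP\PP), S/(S\PP)}; S ∉ chart

NO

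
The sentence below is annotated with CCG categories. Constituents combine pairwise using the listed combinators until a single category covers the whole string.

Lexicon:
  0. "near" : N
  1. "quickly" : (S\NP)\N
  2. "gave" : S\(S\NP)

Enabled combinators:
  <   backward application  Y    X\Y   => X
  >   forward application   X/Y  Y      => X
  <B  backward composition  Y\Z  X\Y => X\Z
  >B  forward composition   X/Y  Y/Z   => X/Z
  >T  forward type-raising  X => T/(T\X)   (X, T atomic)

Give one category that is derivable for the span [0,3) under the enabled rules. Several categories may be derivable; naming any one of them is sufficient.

S

[0,3] S   <
  [0,2] S\NP   <
    [0,1] "near" : N
    [1,2] "quickly" : (S\NP)\N
  [2,3] "gave" : S\(S\NP)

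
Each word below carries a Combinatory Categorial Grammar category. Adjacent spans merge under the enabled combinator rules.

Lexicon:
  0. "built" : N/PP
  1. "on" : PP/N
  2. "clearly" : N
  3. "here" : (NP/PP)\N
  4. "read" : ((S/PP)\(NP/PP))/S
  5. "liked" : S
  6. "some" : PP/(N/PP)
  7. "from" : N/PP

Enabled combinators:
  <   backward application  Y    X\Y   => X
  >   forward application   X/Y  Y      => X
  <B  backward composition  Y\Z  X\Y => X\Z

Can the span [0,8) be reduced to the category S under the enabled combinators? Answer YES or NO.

YES

[0,8] S   >
  [0,6] S/PP   <
    [0,4] NP/PP   <
      [0,3] N   >
        [0,1] "built" : N/PP
        [1,3] PP   >
          [1,2] "on" : PP/N
          [2,3] "clearly" : N
      [3,4] "here" : (NP/PP)\N
    [4,6] (S/PP)\(NP/PP)   >
      [4,5] "read" : ((S/PP)\(NP/PP))/S
      [5,6] "liked" : S
  [6,8] PP   >
    [6,7] "some" : PP/(N/PP)
    [7,8] "from" : N/PP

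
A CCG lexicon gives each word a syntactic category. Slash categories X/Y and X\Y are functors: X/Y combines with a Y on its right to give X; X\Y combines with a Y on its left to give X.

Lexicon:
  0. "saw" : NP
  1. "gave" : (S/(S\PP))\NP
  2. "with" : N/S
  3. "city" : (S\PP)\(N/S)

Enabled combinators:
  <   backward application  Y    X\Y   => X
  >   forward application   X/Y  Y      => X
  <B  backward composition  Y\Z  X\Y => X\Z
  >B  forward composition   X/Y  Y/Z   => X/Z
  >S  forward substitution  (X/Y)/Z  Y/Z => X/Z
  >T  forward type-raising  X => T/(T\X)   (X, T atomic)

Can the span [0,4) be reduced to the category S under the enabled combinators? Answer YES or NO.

[0,4] S   >
  [0,2] S/(S\PP)   <
    [0,1] "saw" : NP
    [1,2] "gave" : (S/(S\PP))\NP
  [2,4] S\PP   <
    [2,3] "with" : N/S
    [3,4] "city" : (S\PP)\(N/S)

YES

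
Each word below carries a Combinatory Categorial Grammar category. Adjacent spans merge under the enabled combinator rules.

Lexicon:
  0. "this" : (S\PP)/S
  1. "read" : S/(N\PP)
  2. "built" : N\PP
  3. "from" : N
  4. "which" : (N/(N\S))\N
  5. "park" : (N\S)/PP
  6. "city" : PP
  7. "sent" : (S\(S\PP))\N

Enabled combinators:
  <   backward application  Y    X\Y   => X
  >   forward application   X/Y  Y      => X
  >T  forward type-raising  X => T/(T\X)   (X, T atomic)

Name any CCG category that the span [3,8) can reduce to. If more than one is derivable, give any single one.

[0,8] S   <
  [0,3] S\PP   >
    [0,1] "this" : (S\PP)/S
    [1,3] S   >
      [1,2] "read" : S/(N\PP)
      [2,3] "built" : N\PP
  [3,8] S\(S\PP)   <
    [3,7] N   >
      [3,5] N/(N\S)   <
        [3,4] "from" : N
        [4,5] "which" : (N/(N\S))\N
      [5,7] N\S   >
        [5,6] "park" : (N\S)/PP
        [6,7] "city" : PP
    [7,8] "sent" : (S\(S\PP))\N

S\(S\PP)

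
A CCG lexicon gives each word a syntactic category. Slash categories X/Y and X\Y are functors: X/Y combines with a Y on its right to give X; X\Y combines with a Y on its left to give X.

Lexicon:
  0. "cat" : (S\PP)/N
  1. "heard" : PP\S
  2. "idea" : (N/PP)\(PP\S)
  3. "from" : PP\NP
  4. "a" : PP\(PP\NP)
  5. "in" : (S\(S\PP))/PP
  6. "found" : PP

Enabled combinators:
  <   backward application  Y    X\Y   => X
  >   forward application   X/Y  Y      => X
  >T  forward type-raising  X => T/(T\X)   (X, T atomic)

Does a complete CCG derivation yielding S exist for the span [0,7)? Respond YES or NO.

YES

[0,7] S   <
  [0,5] S\PP   >
    [0,1] "cat" : (S\PP)/N
    [1,5] N   >
      [1,3] N/PP   <
        [1,2] "heard" : PP\S
        [2,3] "idea" : (N/PP)\(PP\S)
      [3,5] PP   <
        [3,4] "from" : PP\NP
        [4,5] "a" : PP\(PP\NP)
  [5,7] S\(S\PP)   >
    [5,6] "in" : (S\(S\PP))/PP
    [6,7] "found" : PP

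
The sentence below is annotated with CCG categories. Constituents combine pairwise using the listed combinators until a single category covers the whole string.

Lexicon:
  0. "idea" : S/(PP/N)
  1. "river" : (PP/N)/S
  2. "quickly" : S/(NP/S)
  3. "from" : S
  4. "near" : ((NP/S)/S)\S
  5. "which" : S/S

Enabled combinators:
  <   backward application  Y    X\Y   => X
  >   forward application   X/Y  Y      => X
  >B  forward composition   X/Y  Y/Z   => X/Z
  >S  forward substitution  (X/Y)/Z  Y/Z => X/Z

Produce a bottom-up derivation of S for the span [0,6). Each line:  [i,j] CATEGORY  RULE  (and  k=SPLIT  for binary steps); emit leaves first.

[0,6] S   >
  [0,1] "idea" : S/(PP/N)
  [1,6] PP/N   >
    [1,2] "river" : (PP/N)/S
    [2,6] S   >
      [2,3] "quickly" : S/(NP/S)
      [3,6] NP/S   >S
        [3,5] (NP/S)/S   <
          [3,4] "from" : S
          [4,5] "near" : ((NP/S)/S)\S
        [5,6] "which" : S/S

[0,1] S/(PP/N)  lex  "idea"
[1,2] (PP/N)/S  lex  "river"
[2,3] S/(NP/S)  lex  "quickly"
[3,4] S  lex  "from"
[4,5] ((NP/S)/S)\S  lex  "near"
[3,5] (NP/S)/S  <  k=4
[5,6] S/S  lex  "which"
[3,6] NP/S  >S  k=5
[2,6] S  >  k=3
[1,6] PP/N  >  k=2
[0,6] S  >  k=1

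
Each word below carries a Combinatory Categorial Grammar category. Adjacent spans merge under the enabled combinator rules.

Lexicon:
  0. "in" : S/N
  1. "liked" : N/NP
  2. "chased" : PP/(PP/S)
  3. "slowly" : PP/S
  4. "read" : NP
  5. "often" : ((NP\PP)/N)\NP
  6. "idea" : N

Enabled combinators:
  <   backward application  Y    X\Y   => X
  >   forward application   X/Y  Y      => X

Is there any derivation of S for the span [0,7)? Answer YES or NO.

YES

[0,7] S   >
  [0,1] "in" : S/N
  [1,7] N   >
    [1,2] "liked" : N/NP
    [2,7] NP   <
      [2,4] PP   >
        [2,3] "chased" : PP/(PP/S)
        [3,4] "slowly" : PP/S
      [4,7] NP\PP   >
        [4,6] (NP\PP)/N   <
          [4,5] "read" : NP
          [5,6] "often" : ((NP\PP)/N)\NP
        [6,7] "idea" : N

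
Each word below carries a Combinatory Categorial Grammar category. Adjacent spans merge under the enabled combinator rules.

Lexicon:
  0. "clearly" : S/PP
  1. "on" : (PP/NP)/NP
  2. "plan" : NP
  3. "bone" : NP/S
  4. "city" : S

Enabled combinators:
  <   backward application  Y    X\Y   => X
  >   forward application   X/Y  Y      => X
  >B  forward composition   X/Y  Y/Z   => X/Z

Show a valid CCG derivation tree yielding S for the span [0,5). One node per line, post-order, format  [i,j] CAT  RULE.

[0,5] S   >
  [0,3] S/NP   >B
    [0,1] "clearly" : S/PP
    [1,3] PP/NP   >
      [1,2] "on" : (PP/NP)/NP
      [2,3] "plan" : NP
  [3,5] NP   >
    [3,4] "bone" : NP/S
    [4,5] "city" : S

[0,1] S/PP  lex  "clearly"
[1,2] (PP/NP)/NP  lex  "on"
[2,3] NP  lex  "plan"
[1,3] PP/NP  >  k=2
[0,3] S/NP  >B  k=1
[3,4] NP/S  lex  "bone"
[4,5] S  lex  "city"
[3,5] NP  >  k=4
[0,5] S  >  k=3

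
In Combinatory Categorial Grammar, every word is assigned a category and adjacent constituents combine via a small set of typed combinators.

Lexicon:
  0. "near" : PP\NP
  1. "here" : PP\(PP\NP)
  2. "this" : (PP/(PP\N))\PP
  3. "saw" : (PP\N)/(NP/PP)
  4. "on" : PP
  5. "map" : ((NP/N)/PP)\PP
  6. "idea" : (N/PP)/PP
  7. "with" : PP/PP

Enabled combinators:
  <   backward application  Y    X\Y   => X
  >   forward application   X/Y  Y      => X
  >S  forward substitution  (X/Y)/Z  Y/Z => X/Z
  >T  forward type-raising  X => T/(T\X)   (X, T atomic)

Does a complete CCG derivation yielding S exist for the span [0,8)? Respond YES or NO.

NO

PP\NP PP\(PP\NP) (PP/(PP\N))\PP (PP\N)/(NP/PP) PP ((NP/N)/PP)\PP (N/PP)/PP PP/PP
CKY chart[0,8] = {N/(N\PP), NP/(NP\PP), PP, PP/(PP\PP), S/(S\PP)}; S ∉ chart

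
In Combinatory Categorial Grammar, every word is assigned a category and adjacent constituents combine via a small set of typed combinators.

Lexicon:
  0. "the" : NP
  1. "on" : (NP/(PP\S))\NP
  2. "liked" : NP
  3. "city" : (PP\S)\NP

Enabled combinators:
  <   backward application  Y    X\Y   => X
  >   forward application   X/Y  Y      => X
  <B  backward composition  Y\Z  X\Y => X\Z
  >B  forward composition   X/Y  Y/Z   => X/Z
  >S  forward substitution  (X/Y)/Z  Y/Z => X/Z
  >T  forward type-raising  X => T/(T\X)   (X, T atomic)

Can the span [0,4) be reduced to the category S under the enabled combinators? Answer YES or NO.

NO

NP (NP/(PP\S))\NP NP (PP\S)\NP
CKY chart[0,4] = {N/(N\NP), NP, NP/(NP\NP), PP/(PP\NP), S/(S\NP)}; S ∉ chart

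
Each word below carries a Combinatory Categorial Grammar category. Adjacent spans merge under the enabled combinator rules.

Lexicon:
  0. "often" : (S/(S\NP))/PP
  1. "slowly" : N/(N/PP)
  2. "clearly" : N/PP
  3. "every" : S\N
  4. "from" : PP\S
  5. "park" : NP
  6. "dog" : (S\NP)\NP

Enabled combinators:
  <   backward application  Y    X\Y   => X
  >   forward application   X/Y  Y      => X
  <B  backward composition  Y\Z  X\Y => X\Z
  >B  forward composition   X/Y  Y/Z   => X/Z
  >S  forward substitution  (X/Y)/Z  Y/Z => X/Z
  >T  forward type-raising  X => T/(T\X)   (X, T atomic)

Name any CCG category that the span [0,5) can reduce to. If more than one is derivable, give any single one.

[0,7] S   >
  [0,5] S/(S\NP)   >
    [0,1] "often" : (S/(S\NP))/PP
    [1,5] PP   <
      [1,4] S   <
        [1,3] N   >
          [1,2] "slowly" : N/(N/PP)
          [2,3] "clearly" : N/PP
        [3,4] "every" : S\N
      [4,5] "from" : PP\S
  [5,7] S\NP   <
    [5,6] "park" : NP
    [6,7] "dog" : (S\NP)\NP

S/(S\NP)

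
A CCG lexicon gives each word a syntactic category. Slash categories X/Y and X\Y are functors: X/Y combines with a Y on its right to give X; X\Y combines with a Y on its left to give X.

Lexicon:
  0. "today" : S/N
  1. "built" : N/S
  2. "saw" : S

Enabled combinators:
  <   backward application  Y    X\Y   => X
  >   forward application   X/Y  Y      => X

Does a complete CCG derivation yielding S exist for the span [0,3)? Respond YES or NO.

YES

[0,3] S   >
  [0,1] "today" : S/N
  [1,3] N   >
    [1,2] "built" : N/S
    [2,3] "saw" : S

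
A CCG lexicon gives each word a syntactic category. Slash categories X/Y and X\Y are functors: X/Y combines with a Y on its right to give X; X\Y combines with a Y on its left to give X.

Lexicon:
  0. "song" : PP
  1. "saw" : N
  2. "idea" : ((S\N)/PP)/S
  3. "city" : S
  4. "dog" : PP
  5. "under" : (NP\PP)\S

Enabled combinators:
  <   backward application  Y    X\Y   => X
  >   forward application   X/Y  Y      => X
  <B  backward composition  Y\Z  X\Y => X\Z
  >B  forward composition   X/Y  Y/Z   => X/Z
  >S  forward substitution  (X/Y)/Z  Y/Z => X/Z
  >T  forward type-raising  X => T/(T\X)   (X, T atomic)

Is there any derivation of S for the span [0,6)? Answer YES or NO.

NO

PP N ((S\N)/PP)/S S PP (NP\PP)\S
CKY chart[0,6] = {N/(N\NP), NP, NP/(NP\NP), PP/(PP\NP), S/(S\NP)}; S ∉ chart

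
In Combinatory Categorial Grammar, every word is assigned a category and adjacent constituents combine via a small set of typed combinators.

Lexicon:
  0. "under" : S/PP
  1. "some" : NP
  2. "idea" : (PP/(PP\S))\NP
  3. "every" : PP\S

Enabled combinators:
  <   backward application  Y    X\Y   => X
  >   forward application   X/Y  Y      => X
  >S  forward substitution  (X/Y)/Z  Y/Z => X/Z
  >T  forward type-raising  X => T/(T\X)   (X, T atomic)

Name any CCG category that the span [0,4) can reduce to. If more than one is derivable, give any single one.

[0,4] S   >
  [0,1] "under" : S/PP
  [1,4] PP   >
    [1,3] PP/(PP\S)   <
      [1,2] "some" : NP
      [2,3] "idea" : (PP/(PP\S))\NP
    [3,4] "every" : PP\S

S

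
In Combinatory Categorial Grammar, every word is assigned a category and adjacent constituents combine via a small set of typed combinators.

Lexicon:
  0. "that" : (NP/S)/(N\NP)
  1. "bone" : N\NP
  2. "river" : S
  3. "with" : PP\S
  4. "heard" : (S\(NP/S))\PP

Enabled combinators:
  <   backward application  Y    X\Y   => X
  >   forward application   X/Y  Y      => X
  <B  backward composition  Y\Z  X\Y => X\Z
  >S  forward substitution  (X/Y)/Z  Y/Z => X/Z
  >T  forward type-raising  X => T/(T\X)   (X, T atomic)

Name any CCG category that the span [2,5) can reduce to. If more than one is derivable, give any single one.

S\(NP/S)

[0,5] S   <
  [0,2] NP/S   >
    [0,1] "that" : (NP/S)/(N\NP)
    [1,2] "bone" : N\NP
  [2,5] S\(NP/S)   <
    [2,4] PP   <
      [2,3] "river" : S
      [3,4] "with" : PP\S
    [4,5] "heard" : (S\(NP/S))\PP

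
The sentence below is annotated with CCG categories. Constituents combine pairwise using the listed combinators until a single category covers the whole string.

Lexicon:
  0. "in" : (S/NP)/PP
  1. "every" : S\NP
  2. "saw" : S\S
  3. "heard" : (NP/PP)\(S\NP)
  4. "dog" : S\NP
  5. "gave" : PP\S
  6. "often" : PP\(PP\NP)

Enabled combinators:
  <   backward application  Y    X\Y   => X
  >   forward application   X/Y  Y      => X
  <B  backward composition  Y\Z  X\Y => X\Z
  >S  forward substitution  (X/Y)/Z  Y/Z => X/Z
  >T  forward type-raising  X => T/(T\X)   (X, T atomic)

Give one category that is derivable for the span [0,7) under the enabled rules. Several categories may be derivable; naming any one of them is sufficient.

[0,7] S   >
  [0,4] S/PP   >S
    [0,1] "in" : (S/NP)/PP
    [1,4] NP/PP   <
      [1,3] S\NP   <B
        [1,2] "every" : S\NP
        [2,3] "saw" : S\S
      [3,4] "heard" : (NP/PP)\(S\NP)
  [4,7] PP   <
    [4,6] PP\NP   <B
      [4,5] "dog" : S\NP
      [5,6] "gave" : PP\S
    [6,7] "often" : PP\(PP\NP)

S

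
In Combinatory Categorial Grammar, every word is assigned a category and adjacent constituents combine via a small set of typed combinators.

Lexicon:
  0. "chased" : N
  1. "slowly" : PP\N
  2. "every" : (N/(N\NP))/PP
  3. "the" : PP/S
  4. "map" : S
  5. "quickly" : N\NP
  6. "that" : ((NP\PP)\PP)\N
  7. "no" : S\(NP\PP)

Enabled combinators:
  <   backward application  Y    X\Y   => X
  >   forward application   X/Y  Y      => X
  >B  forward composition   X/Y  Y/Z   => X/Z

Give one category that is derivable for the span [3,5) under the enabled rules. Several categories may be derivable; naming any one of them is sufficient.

PP

[0,8] S   <
  [0,7] NP\PP   <
    [0,2] PP   <
      [0,1] "chased" : N
      [1,2] "slowly" : PP\N
    [2,7] (NP\PP)\PP   <
      [2,6] N   >
        [2,5] N/(N\NP)   >
          [2,3] "every" : (N/(N\NP))/PP
          [3,5] PP   >
            [3,4] "the" : PP/S
            [4,5] "map" : S
        [5,6] "quickly" : N\NP
      [6,7] "that" : ((NP\PP)\PP)\N
  [7,8] "no" : S\(NP\PP)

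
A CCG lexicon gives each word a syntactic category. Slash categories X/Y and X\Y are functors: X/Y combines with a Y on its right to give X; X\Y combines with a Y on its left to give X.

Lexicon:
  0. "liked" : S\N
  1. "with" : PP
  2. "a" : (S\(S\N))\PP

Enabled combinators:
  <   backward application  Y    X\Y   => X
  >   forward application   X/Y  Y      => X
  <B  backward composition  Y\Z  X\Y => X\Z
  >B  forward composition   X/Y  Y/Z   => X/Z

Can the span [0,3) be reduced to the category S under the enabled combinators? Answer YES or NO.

YES

[0,3] S   <
  [0,1] "liked" : S\N
  [1,3] S\(S\N)   <
    [1,2] "with" : PP
    [2,3] "a" : (S\(S\N))\PP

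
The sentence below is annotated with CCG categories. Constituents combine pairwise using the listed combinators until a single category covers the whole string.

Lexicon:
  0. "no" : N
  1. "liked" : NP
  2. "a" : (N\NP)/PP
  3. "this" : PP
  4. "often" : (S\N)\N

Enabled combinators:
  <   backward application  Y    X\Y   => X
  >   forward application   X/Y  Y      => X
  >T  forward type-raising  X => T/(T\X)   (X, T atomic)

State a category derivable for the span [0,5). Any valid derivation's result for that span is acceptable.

S

[0,5] S   >
  [0,1] S/(S\N)   >T
    [0,1] "no" : N
  [1,5] S\N   <
    [1,4] N   <
      [1,2] "liked" : NP
      [2,4] N\NP   >
        [2,3] "a" : (N\NP)/PP
        [3,4] "this" : PP
    [4,5] "often" : (S\N)\N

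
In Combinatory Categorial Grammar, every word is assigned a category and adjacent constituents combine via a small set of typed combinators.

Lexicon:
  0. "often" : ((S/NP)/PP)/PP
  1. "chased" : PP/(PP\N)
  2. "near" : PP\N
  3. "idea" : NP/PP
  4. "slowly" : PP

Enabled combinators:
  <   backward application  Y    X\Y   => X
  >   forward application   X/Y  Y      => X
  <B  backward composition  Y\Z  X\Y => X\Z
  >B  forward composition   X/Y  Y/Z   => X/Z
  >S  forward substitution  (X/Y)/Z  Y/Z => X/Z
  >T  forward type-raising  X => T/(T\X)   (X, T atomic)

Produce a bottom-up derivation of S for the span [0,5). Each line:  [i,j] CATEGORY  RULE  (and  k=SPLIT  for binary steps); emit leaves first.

[0,1] ((S/NP)/PP)/PP  lex  "often"
[1,2] PP/(PP\N)  lex  "chased"
[2,3] PP\N  lex  "near"
[1,3] PP  >  k=2
[0,3] (S/NP)/PP  >  k=1
[3,4] NP/PP  lex  "idea"
[0,4] S/PP  >S  k=3
[4,5] PP  lex  "slowly"
[0,5] S  >  k=4

[0,5] S   >
  [0,4] S/PP   >S
    [0,3] (S/NP)/PP   >
      [0,1] "often" : ((S/NP)/PP)/PP
      [1,3] PP   >
        [1,2] "chased" : PP/(PP\N)
        [2,3] "near" : PP\N
    [3,4] "idea" : NP/PP
  [4,5] "slowly" : PP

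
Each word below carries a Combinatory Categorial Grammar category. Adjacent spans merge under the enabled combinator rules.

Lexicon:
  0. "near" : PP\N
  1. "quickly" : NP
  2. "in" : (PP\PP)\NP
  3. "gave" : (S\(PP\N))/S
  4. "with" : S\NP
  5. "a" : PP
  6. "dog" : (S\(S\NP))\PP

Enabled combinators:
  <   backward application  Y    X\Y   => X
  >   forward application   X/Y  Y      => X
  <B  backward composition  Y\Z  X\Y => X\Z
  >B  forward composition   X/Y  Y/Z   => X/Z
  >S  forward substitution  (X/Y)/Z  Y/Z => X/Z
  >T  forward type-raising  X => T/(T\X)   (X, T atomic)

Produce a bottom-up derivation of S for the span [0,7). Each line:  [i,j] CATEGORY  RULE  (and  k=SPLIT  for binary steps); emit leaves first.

[0,7] S   <
  [0,3] PP\N   <B
    [0,1] "near" : PP\N
    [1,3] PP\PP   <
      [1,2] "quickly" : NP
      [2,3] "in" : (PP\PP)\NP
  [3,7] S\(PP\N)   >
    [3,4] "gave" : (S\(PP\N))/S
    [4,7] S   <
      [4,5] "with" : S\NP
      [5,7] S\(S\NP)   <
        [5,6] "a" : PP
        [6,7] "dog" : (S\(S\NP))\PP

[0,1] PP\N  lex  "near"
[1,2] NP  lex  "quickly"
[2,3] (PP\PP)\NP  lex  "in"
[1,3] PP\PP  <  k=2
[0,3] PP\N  <B  k=1
[3,4] (S\(PP\N))/S  lex  "gave"
[4,5] S\NP  lex  "with"
[5,6] PP  lex  "a"
[6,7] (S\(S\NP))\PP  lex  "dog"
[5,7] S\(S\NP)  <  k=6
[4,7] S  <  k=5
[3,7] S\(PP\N)  >  k=4
[0,7] S  <  k=3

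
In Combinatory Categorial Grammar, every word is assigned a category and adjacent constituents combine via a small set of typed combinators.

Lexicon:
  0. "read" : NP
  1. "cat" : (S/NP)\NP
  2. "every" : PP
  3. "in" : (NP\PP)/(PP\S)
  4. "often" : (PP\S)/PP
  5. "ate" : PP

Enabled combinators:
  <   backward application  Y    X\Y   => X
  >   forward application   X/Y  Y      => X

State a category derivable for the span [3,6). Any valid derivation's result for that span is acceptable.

[0,6] S   >
  [0,2] S/NP   <
    [0,1] "read" : NP
    [1,2] "cat" : (S/NP)\NP
  [2,6] NP   <
    [2,3] "every" : PP
    [3,6] NP\PP   >
      [3,4] "in" : (NP\PP)/(PP\S)
      [4,6] PP\S   >
        [4,5] "often" : (PP\S)/PP
        [5,6] "ate" : PP

NP\PP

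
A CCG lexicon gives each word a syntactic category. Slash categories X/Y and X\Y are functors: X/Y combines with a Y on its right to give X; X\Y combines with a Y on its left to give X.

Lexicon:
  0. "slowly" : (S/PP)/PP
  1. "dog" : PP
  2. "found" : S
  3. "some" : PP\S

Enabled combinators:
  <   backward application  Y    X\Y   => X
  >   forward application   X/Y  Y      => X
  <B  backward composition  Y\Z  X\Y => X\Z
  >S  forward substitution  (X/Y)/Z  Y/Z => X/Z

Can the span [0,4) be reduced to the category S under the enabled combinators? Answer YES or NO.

YES

[0,4] S   >
  [0,2] S/PP   >
    [0,1] "slowly" : (S/PP)/PP
    [1,2] "dog" : PP
  [2,4] PP   <
    [2,3] "found" : S
    [3,4] "some" : PP\S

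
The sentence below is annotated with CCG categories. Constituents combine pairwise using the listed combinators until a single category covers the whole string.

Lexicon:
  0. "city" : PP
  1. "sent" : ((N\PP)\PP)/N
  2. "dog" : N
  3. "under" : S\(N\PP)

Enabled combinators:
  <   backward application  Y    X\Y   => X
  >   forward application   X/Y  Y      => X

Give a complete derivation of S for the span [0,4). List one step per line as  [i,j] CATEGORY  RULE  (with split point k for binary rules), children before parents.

[0,4] S   <
  [0,3] N\PP   <
    [0,1] "city" : PP
    [1,3] (N\PP)\PP   >
      [1,2] "sent" : ((N\PP)\PP)/N
      [2,3] "dog" : N
  [3,4] "under" : S\(N\PP)

[0,1] PP  lex  "city"
[1,2] ((N\PP)\PP)/N  lex  "sent"
[2,3] N  lex  "dog"
[1,3] (N\PP)\PP  >  k=2
[0,3] N\PP  <  k=1
[3,4] S\(N\PP)  lex  "under"
[0,4] S  <  k=3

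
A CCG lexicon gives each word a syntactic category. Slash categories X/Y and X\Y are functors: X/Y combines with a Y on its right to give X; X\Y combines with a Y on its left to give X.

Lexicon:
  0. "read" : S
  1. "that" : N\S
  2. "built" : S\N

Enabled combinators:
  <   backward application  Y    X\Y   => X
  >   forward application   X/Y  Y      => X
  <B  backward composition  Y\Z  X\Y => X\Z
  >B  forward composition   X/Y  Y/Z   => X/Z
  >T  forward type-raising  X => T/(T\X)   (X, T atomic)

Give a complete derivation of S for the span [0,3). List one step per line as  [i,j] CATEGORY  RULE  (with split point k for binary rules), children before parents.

[0,3] S   <
  [0,2] N   <
    [0,1] "read" : S
    [1,2] "that" : N\S
  [2,3] "built" : S\N

[0,1] S  lex  "read"
[1,2] N\S  lex  "that"
[0,2] N  <  k=1
[2,3] S\N  lex  "built"
[0,3] S  <  k=2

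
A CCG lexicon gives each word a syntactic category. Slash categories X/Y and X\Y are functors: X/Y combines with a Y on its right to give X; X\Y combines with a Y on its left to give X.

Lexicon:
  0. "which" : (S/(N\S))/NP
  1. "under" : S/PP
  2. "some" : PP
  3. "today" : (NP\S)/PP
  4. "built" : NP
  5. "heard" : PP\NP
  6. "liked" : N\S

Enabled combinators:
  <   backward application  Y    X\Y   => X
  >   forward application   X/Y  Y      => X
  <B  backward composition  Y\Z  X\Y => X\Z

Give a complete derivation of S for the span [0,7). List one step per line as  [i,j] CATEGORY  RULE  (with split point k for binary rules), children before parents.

[0,1] (S/(N\S))/NP  lex  "which"
[1,2] S/PP  lex  "under"
[2,3] PP  lex  "some"
[1,3] S  >  k=2
[3,4] (NP\S)/PP  lex  "today"
[4,5] NP  lex  "built"
[5,6] PP\NP  lex  "heard"
[4,6] PP  <  k=5
[3,6] NP\S  >  k=4
[1,6] NP  <  k=3
[0,6] S/(N\S)  >  k=1
[6,7] N\S  lex  "liked"
[0,7] S  >  k=6

[0,7] S   >
  [0,6] S/(N\S)   >
    [0,1] "which" : (S/(N\S))/NP
    [1,6] NP   <
      [1,3] S   >
        [1,2] "under" : S/PP
        [2,3] "some" : PP
      [3,6] NP\S   >
        [3,4] "today" : (NP\S)/PP
        [4,6] PP   <
          [4,5] "built" : NP
          [5,6] "heard" : PP\NP
  [6,7] "liked" : N\S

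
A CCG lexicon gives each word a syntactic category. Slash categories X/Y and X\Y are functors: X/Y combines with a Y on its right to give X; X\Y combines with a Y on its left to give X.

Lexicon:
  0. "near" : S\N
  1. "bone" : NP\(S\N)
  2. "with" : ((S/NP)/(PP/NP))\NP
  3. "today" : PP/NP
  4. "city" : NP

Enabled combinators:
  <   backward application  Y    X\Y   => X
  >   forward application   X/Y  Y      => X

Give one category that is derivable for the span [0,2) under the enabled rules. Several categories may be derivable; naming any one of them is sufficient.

[0,5] S   >
  [0,4] S/NP   >
    [0,3] (S/NP)/(PP/NP)   <
      [0,2] NP   <
        [0,1] "near" : S\N
        [1,2] "bone" : NP\(S\N)
      [2,3] "with" : ((S/NP)/(PP/NP))\NP
    [3,4] "today" : PP/NP
  [4,5] "city" : NP

NP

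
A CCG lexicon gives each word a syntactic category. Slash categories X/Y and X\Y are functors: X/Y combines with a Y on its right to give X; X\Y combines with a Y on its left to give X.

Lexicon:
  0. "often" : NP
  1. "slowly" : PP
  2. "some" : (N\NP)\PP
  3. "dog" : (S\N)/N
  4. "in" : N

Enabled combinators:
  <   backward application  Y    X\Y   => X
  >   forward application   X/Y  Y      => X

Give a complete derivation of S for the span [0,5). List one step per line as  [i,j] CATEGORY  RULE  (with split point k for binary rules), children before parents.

[0,1] NP  lex  "often"
[1,2] PP  lex  "slowly"
[2,3] (N\NP)\PP  lex  "some"
[1,3] N\NP  <  k=2
[0,3] N  <  k=1
[3,4] (S\N)/N  lex  "dog"
[4,5] N  lex  "in"
[3,5] S\N  >  k=4
[0,5] S  <  k=3

[0,5] S   <
  [0,3] N   <
    [0,1] "often" : NP
    [1,3] N\NP   <
      [1,2] "slowly" : PP
      [2,3] "some" : (N\NP)\PP
  [3,5] S\N   >
    [3,4] "dog" : (S\N)/N
    [4,5] "in" : N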